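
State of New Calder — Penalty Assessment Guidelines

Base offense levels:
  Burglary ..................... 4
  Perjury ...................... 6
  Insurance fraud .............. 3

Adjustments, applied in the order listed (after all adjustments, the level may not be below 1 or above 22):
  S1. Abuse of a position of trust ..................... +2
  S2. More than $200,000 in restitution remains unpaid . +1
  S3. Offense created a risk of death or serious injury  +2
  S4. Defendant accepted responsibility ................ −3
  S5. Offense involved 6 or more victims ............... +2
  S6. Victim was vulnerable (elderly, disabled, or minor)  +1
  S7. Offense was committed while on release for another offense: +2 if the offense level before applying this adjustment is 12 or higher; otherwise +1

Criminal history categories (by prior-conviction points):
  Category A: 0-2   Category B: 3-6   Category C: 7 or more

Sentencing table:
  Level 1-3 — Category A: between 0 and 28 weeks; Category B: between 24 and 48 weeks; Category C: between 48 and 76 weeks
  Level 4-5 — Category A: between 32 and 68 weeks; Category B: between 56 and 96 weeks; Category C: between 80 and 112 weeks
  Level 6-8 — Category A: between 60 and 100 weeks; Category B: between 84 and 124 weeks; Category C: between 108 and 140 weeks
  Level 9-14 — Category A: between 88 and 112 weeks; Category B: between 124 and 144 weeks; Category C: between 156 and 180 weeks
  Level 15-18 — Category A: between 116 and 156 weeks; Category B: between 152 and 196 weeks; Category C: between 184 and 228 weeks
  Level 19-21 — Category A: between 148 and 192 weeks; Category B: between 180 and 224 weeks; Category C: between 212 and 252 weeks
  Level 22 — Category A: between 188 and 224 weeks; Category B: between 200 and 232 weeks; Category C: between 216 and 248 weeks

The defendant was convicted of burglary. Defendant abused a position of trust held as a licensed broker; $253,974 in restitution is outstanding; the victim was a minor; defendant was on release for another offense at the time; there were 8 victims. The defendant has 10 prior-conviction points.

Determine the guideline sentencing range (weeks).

156-180 weeks

Base offense level for burglary: 4.
S1 applies: 4 + 2 = 6.
S2 applies: 6 + 1 = 7.
S3 does not apply.
S4 does not apply.
S5 applies: 7 + 2 = 9.
S6 applies: 9 + 1 = 10.
S7 applies (level before this adjustment is 10 < 12, so +1): 10 + 1 = 11.
Final offense level: 11.
Criminal history: 10 prior points → Category C (7+).
Level 11 falls in the 9-14 band.
Grid: Level 9-14 × Category C = 156-180 weeks.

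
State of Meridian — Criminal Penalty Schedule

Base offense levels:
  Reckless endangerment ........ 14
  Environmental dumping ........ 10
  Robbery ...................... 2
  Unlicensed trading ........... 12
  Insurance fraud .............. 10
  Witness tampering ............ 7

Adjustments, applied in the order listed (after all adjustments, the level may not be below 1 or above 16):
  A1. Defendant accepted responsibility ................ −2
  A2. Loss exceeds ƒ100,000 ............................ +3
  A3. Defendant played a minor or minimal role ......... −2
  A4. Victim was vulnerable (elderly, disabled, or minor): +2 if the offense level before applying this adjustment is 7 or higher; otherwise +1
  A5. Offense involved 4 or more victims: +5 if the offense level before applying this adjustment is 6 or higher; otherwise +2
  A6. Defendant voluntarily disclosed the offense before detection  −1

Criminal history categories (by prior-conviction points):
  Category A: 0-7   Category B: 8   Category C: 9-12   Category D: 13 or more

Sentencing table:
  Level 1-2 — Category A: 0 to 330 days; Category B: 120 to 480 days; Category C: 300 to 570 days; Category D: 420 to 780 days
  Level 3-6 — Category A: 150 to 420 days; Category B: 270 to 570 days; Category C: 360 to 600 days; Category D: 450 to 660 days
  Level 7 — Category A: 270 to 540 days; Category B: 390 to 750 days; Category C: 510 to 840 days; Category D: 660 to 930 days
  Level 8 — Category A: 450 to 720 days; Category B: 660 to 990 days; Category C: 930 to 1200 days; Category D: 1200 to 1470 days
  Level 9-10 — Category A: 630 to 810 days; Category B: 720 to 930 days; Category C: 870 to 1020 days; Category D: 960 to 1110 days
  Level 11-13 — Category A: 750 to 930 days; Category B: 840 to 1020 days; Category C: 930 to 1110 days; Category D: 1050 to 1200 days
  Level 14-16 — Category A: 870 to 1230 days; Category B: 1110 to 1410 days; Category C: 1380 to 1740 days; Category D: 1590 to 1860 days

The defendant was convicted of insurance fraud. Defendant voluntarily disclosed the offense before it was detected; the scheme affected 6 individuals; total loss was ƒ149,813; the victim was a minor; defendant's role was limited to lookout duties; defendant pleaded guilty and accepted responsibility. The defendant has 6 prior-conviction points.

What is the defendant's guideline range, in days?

870-1230 days

Base offense level for insurance fraud: 10.
A1 applies: 10 − 2 = 8.
A2 applies: 8 + 3 = 11.
A3 applies: 11 − 2 = 9.
A4 applies (level before this adjustment is 9 ≥ 7, so +2): 9 + 2 = 11.
A5 applies (level before this adjustment is 11 ≥ 6, so +5): 11 + 5 = 16.
A6 applies: 16 − 1 = 15.
Final offense level: 15.
Criminal history: 6 prior points → Category A (0-7).
Level 15 falls in the 14-16 band.
Grid: Level 14-16 × Category A = 870-1230 days.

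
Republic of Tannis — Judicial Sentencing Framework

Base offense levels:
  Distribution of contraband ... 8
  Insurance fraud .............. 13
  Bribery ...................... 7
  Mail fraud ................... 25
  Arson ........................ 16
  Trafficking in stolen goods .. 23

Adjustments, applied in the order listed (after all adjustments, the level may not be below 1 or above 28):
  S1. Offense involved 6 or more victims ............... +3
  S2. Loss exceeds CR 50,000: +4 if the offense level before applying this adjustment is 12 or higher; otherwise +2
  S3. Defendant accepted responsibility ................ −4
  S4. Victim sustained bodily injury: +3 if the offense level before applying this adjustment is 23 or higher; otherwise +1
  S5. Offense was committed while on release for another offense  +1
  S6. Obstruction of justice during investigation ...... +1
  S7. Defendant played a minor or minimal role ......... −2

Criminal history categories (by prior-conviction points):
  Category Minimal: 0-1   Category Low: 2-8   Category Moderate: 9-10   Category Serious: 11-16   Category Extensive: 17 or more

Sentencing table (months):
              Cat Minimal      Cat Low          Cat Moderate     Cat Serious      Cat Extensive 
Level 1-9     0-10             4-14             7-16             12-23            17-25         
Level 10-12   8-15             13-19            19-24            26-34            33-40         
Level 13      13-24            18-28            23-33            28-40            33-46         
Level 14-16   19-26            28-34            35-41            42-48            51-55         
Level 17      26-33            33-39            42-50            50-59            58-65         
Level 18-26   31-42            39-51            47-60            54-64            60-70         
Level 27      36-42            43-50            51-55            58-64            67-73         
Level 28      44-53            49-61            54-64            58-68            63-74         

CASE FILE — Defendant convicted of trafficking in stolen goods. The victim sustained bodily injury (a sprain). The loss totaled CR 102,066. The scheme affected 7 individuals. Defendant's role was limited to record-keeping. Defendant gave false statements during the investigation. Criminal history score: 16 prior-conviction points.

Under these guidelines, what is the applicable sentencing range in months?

Base offense level for trafficking in stolen goods: 23.
S1 applies: 23 + 3 = 26.
S2 applies (level before this adjustment is 26 ≥ 12, so +4): 26 + 4 = 30.
S3 does not apply.
S4 applies (level before this adjustment is 30 ≥ 23, so +3): 30 + 3 = 33.
S5 does not apply.
S6 applies: 33 + 1 = 34.
S7 applies: 34 − 2 = 32.
Level 32 exceeds the maximum of 28; capped at 28.
Final offense level: 28.
Criminal history: 16 prior points → Category Serious (11-16).
Level 28 falls in the 28 band.
Grid: Level 28 × Category Serious = 58-68 months.

58-68 months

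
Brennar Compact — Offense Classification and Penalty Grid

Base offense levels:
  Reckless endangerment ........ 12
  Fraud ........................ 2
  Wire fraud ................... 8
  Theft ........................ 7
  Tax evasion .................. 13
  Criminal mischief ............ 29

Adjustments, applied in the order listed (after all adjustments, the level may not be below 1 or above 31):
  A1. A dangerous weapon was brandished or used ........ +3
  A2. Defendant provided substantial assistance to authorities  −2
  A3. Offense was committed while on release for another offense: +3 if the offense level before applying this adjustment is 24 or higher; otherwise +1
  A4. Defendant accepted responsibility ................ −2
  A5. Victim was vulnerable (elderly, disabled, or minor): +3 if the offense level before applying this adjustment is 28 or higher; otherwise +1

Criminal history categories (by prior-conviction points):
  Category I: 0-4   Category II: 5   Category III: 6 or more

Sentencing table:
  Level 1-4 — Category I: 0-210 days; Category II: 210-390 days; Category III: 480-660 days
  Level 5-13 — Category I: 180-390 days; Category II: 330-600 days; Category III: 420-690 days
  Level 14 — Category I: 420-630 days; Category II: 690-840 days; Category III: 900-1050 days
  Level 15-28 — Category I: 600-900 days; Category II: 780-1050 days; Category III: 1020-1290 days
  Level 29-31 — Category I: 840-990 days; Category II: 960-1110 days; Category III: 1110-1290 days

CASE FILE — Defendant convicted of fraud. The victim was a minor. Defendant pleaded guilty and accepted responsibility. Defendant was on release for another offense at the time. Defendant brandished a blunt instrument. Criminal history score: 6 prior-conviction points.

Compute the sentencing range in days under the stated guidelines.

Base offense level for fraud: 2.
A1 applies: 2 + 3 = 5.
A3 applies (level before this adjustment is 5 < 24, so +1): 5 + 1 = 6.
A4 applies: 6 − 2 = 4.
A5 applies (level before this adjustment is 4 < 28, so +1): 4 + 1 = 5.
Final offense level: 5.
Criminal history: 6 prior points → Category III (6+).
Level 5 falls in the 5-13 band.
Grid: Level 5-13 × Category III = 420-690 days.

420-690 days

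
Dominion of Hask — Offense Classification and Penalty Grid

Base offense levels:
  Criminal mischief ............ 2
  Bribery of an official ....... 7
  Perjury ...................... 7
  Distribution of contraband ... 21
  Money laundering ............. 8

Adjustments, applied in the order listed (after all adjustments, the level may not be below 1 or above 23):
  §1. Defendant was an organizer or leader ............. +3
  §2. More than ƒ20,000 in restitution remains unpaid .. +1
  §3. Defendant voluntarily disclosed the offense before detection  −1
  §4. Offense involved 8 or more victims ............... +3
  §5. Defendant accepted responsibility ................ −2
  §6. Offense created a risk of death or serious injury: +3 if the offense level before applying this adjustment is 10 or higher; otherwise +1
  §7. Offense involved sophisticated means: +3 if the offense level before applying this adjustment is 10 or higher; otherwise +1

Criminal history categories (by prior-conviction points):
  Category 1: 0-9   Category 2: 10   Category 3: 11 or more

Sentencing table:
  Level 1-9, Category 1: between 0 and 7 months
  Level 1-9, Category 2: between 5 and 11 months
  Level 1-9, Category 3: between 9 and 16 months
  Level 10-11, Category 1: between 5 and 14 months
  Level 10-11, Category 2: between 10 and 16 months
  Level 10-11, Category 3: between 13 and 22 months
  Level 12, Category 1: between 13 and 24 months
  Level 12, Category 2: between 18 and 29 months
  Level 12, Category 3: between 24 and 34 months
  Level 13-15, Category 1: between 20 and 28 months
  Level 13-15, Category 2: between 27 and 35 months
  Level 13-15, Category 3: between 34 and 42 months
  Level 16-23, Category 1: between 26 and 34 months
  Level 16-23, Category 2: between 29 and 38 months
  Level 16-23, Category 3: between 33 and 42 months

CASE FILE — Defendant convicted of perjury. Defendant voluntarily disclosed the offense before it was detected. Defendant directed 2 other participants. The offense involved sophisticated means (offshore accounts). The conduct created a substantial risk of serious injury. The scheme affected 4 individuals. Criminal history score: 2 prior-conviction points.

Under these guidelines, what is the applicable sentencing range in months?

Base offense level for perjury: 7.
§1 applies: 7 + 3 = 10.
§3 applies: 10 − 1 = 9.
§6 applies (level before this adjustment is 9 < 10, so +1): 9 + 1 = 10.
§7 applies (level before this adjustment is 10 ≥ 10, so +3): 10 + 3 = 13.
Final offense level: 13.
Criminal history: 2 prior points → Category 1 (0-9).
Level 13 falls in the 13-15 band.
Grid: Level 13-15 × Category 1 = 20-28 months.

20-28 months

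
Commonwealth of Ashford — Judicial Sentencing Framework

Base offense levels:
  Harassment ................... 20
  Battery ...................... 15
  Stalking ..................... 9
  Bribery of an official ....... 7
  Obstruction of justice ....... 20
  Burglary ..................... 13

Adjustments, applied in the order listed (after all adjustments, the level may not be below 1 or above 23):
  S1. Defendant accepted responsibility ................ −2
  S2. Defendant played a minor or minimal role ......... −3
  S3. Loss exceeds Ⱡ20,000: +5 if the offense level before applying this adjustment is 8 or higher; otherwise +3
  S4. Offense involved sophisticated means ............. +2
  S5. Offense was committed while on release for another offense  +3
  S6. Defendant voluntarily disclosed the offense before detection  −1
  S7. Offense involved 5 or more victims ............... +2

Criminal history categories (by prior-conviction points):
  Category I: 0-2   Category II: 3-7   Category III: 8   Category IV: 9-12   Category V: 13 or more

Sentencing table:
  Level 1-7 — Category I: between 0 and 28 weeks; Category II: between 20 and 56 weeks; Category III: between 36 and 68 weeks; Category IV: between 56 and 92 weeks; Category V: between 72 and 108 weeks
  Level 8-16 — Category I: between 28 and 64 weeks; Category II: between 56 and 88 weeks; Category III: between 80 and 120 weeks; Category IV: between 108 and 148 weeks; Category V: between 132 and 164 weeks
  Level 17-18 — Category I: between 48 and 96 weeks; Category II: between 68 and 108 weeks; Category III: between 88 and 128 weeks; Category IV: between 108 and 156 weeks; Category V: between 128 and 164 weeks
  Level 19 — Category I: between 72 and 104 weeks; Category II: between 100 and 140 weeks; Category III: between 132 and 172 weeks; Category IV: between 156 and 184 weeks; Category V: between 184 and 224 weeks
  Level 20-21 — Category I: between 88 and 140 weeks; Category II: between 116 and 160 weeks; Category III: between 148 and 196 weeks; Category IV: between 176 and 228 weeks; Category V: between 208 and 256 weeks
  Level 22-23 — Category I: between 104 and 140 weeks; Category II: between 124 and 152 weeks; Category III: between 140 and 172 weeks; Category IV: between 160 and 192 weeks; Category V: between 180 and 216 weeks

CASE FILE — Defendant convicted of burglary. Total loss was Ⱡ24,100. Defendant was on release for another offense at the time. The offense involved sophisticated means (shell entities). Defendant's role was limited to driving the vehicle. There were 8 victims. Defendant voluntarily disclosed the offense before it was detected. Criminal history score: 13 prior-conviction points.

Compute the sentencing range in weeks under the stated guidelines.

Base offense level for burglary: 13.
S1 does not apply.
S2 applies: 13 − 3 = 10.
S3 applies (level before this adjustment is 10 ≥ 8, so +5): 10 + 5 = 15.
S4 applies: 15 + 2 = 17.
S5 applies: 17 + 3 = 20.
S6 applies: 20 − 1 = 19.
S7 applies: 19 + 2 = 21.
Final offense level: 21.
Criminal history: 13 prior points → Category V (13+).
Level 21 falls in the 20-21 band.
Grid: Level 20-21 × Category V = 208-256 weeks.

208-256 weeks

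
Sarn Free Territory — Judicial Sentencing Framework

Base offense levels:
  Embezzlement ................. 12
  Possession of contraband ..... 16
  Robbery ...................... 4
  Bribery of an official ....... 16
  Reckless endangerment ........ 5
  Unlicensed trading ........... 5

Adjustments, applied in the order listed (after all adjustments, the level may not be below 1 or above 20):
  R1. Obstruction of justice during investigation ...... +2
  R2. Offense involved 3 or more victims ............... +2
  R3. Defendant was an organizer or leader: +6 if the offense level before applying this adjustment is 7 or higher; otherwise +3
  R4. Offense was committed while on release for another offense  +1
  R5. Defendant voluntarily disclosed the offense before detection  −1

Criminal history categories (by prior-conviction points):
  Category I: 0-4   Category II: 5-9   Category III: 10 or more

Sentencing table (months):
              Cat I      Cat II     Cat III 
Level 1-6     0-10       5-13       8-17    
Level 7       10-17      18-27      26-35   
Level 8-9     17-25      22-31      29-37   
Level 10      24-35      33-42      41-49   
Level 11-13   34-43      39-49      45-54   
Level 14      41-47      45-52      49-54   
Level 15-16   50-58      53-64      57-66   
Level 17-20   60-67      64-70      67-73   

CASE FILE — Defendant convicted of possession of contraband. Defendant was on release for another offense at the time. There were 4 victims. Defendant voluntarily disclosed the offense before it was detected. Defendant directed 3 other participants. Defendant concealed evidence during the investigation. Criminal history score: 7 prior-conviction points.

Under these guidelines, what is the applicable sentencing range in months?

Base offense level for possession of contraband: 16.
R1 applies: 16 + 2 = 18.
R2 applies: 18 + 2 = 20.
R3 applies (level before this adjustment is 20 ≥ 7, so +6): 20 + 6 = 26.
R4 applies: 26 + 1 = 27.
R5 applies: 27 − 1 = 26.
Level 26 exceeds the maximum of 20; capped at 20.
Final offense level: 20.
Criminal history: 7 prior points → Category II (5-9).
Level 20 falls in the 17-20 band.
Grid: Level 17-20 × Category II = 64-70 months.

64-70 months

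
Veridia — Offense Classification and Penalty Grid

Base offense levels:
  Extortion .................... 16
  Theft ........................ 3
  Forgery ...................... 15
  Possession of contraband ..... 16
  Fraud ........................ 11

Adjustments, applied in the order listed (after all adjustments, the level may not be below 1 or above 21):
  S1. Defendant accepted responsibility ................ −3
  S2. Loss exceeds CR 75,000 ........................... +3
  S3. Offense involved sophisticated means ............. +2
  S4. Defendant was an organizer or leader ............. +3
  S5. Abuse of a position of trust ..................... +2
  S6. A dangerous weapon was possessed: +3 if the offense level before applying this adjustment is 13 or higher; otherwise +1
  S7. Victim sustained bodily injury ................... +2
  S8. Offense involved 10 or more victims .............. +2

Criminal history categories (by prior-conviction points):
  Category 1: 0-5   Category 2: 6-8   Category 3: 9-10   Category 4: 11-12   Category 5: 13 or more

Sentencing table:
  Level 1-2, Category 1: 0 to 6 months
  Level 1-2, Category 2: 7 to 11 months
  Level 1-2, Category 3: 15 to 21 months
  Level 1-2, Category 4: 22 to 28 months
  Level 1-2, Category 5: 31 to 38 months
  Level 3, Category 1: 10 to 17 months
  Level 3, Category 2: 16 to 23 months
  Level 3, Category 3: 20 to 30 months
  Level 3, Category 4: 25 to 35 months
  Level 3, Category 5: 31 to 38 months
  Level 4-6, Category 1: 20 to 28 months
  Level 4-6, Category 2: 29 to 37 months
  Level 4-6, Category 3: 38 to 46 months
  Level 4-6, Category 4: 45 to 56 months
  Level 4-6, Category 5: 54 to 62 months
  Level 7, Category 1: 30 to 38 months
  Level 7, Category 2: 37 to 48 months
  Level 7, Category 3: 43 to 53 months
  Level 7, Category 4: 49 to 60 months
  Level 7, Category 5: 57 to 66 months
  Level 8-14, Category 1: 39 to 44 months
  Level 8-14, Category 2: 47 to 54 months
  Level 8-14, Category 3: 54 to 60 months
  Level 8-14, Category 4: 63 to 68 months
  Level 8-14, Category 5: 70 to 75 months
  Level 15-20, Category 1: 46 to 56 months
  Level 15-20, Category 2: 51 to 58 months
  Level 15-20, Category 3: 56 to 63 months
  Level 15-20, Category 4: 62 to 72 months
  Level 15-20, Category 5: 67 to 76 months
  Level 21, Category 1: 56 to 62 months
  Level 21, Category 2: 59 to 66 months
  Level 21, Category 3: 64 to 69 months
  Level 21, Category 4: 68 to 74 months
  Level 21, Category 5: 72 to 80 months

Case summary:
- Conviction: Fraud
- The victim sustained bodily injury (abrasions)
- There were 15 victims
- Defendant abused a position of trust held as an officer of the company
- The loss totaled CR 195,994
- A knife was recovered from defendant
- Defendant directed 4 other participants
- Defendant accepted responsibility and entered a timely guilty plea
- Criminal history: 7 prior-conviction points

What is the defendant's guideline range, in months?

Base offense level for fraud: 11.
S1 applies: 11 − 3 = 8.
S2 applies: 8 + 3 = 11.
S4 applies: 11 + 3 = 14.
S5 applies: 14 + 2 = 16.
S6 applies (level before this adjustment is 16 ≥ 13, so +3): 16 + 3 = 19.
S7 applies: 19 + 2 = 21.
S8 applies: 21 + 2 = 23.
Level 23 exceeds the maximum of 21; capped at 21.
Final offense level: 21.
Criminal history: 7 prior points → Category 2 (6-8).
Level 21 falls in the 21 band.
Grid: Level 21 × Category 2 = 59-66 months.

59-66 months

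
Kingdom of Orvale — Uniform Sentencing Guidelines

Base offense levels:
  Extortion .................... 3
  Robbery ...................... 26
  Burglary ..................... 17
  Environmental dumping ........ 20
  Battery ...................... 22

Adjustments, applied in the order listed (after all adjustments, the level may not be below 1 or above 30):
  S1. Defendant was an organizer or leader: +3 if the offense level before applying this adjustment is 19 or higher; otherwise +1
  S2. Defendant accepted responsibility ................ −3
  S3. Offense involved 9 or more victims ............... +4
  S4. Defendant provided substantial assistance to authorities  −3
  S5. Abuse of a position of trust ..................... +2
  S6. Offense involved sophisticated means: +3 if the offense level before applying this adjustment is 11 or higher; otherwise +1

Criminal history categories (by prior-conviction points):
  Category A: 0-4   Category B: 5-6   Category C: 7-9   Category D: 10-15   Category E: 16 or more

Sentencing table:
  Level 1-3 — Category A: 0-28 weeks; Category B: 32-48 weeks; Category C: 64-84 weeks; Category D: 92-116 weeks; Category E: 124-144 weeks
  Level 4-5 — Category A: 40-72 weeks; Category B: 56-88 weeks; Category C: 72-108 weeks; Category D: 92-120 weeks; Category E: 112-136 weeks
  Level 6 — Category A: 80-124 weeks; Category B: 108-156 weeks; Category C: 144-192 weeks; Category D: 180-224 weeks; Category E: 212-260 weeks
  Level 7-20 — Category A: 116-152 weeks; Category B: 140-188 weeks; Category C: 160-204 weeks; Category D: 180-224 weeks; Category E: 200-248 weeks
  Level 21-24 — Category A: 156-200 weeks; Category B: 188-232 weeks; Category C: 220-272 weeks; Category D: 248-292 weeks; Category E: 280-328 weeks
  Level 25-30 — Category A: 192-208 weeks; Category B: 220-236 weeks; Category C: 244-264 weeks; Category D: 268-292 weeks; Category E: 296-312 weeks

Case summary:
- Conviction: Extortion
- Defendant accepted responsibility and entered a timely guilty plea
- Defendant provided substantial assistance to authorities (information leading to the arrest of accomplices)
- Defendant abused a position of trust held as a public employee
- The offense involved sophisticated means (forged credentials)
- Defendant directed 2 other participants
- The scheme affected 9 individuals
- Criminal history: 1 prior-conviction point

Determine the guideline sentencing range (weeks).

40-72 weeks

Base offense level for extortion: 3.
S1 applies (level before this adjustment is 3 < 19, so +1): 3 + 1 = 4.
S2 applies: 4 − 3 = 1.
S3 applies: 1 + 4 = 5.
S4 applies: 5 − 3 = 2.
S5 applies: 2 + 2 = 4.
S6 applies (level before this adjustment is 4 < 11, so +1): 4 + 1 = 5.
Final offense level: 5.
Criminal history: 1 prior point → Category A (0-4).
Level 5 falls in the 4-5 band.
Grid: Level 4-5 × Category A = 40-72 weeks.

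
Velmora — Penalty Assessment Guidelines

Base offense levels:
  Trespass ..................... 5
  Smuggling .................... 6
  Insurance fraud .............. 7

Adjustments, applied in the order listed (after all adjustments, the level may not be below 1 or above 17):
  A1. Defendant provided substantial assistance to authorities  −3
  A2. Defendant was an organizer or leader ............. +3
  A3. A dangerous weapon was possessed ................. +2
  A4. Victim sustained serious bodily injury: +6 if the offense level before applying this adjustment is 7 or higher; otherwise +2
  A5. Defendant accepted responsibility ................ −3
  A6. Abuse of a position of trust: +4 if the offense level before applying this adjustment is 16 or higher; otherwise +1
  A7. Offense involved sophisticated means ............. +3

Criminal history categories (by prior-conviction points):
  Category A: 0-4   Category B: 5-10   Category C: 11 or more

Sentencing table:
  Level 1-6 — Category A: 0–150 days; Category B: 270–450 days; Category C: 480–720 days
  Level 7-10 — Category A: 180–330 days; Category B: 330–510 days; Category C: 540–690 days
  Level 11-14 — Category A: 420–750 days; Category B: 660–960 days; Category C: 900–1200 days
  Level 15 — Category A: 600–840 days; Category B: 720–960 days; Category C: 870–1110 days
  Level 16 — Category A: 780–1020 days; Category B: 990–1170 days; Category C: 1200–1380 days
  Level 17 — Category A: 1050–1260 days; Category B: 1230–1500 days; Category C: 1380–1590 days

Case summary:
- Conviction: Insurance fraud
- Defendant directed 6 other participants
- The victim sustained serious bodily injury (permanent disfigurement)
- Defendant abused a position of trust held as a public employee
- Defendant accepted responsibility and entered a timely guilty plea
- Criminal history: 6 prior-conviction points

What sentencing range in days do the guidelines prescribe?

660-960 days

Base offense level for insurance fraud: 7.
A2 applies: 7 + 3 = 10.
A4 applies (level before this adjustment is 10 ≥ 7, so +6): 10 + 6 = 16.
A5 applies: 16 − 3 = 13.
A6 applies (level before this adjustment is 13 < 16, so +1): 13 + 1 = 14.
Final offense level: 14.
Criminal history: 6 prior points → Category B (5-10).
Level 14 falls in the 11-14 band.
Grid: Level 11-14 × Category B = 660-960 days.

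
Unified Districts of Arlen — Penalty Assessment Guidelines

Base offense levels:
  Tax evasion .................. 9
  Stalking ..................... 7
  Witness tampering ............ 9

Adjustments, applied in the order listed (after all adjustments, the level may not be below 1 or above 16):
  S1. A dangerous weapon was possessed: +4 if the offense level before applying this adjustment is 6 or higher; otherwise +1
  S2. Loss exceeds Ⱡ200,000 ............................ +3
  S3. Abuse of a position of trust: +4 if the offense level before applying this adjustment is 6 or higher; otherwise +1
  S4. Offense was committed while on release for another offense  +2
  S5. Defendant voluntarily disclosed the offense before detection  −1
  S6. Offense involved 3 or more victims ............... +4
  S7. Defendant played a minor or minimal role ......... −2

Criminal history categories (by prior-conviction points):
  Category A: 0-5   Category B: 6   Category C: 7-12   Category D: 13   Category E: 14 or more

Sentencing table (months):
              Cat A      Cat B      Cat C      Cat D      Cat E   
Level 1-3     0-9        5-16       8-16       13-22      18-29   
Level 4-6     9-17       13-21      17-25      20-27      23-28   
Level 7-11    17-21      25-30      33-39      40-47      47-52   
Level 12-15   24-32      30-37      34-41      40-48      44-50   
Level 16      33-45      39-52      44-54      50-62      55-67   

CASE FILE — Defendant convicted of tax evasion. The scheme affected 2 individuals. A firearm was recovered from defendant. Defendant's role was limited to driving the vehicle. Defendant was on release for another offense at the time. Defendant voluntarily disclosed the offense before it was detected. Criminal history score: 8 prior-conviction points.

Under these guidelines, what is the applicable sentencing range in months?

Base offense level for tax evasion: 9.
S1 applies (level before this adjustment is 9 ≥ 6, so +4): 9 + 4 = 13.
S4 applies: 13 + 2 = 15.
S5 applies: 15 − 1 = 14.
S6 does not apply.
S7 applies: 14 − 2 = 12.
Final offense level: 12.
Criminal history: 8 prior points → Category C (7-12).
Level 12 falls in the 12-15 band.
Grid: Level 12-15 × Category C = 34-41 months.

34-41 months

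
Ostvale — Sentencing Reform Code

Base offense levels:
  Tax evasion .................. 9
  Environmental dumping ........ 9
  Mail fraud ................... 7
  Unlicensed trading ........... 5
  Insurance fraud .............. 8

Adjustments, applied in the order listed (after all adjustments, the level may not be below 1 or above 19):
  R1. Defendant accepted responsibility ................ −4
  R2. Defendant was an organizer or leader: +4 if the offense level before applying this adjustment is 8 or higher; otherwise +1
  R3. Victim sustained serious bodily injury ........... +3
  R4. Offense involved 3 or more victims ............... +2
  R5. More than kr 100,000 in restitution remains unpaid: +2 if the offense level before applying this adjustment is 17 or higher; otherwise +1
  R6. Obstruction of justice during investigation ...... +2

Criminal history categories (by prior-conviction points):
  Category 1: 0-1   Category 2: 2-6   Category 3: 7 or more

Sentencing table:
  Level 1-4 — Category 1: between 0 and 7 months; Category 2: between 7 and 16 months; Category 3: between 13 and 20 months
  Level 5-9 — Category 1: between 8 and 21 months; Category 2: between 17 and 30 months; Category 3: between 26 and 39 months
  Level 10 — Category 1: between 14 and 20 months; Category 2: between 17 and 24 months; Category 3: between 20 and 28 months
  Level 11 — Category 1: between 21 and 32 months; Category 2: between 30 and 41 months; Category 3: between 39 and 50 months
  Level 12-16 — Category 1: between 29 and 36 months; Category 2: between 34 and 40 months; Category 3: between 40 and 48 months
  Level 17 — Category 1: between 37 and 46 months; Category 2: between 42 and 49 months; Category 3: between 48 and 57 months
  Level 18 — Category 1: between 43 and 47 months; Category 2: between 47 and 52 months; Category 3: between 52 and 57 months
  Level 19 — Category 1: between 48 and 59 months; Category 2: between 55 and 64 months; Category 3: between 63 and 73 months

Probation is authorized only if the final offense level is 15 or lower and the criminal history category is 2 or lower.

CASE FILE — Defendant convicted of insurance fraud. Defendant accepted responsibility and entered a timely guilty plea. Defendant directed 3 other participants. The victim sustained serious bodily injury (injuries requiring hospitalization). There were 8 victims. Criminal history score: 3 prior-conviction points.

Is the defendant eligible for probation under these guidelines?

Base offense level for insurance fraud: 8.
R1 applies: 8 − 4 = 4.
R2 applies (level before this adjustment is 4 < 8, so +1): 4 + 1 = 5.
R3 applies: 5 + 3 = 8.
R4 applies: 8 + 2 = 10.
R5 does not apply.
R6 does not apply.
Final offense level: 10.
Criminal history: 3 prior points → Category 2 (2-6).
Level 10 falls in the 10 band.
Grid: Level 10 × Category 2 = 17-24 months.
Probation check: level 10 ≤ 15 and category 2 ≤ 2 → eligible.

Yes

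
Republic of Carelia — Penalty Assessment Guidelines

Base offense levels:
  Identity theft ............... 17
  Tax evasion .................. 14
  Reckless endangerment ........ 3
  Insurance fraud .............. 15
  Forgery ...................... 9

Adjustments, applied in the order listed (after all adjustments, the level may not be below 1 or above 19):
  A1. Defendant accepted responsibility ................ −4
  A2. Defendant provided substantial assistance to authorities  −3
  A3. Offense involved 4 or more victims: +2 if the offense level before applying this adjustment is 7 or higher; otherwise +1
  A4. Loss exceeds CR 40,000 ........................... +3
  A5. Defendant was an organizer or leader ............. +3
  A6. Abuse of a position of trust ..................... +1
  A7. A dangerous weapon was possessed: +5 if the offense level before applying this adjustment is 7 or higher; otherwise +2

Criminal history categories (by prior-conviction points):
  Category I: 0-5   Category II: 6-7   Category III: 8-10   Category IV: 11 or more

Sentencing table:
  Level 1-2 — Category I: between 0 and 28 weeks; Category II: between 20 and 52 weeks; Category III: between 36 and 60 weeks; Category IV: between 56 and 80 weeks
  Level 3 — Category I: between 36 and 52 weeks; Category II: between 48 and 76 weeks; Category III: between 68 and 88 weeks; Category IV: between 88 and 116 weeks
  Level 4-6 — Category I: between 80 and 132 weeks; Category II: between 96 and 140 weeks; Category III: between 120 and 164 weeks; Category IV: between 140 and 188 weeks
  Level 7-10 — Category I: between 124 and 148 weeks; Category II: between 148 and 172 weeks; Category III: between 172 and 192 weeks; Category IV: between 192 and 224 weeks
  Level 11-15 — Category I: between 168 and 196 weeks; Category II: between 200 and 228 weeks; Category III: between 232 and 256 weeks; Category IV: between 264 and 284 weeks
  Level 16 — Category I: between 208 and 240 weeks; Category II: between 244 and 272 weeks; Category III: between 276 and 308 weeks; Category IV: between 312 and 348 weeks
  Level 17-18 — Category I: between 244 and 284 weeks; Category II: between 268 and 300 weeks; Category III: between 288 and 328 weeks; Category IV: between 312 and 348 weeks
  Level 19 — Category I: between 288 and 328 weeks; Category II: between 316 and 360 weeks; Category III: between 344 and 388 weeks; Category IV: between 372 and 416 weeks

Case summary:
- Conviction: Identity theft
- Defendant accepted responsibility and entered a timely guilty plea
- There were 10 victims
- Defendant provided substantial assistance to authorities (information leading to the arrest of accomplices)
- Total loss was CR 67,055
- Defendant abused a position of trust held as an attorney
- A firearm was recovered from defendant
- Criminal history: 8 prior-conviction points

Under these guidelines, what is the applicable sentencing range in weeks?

Base offense level for identity theft: 17.
A1 applies: 17 − 4 = 13.
A2 applies: 13 − 3 = 10.
A3 applies (level before this adjustment is 10 ≥ 7, so +2): 10 + 2 = 12.
A4 applies: 12 + 3 = 15.
A5 does not apply.
A6 applies: 15 + 1 = 16.
A7 applies (level before this adjustment is 16 ≥ 7, so +5): 16 + 5 = 21.
Level 21 exceeds the maximum of 19; capped at 19.
Final offense level: 19.
Criminal history: 8 prior points → Category III (8-10).
Level 19 falls in the 19 band.
Grid: Level 19 × Category III = 344-388 weeks.

344-388 weeks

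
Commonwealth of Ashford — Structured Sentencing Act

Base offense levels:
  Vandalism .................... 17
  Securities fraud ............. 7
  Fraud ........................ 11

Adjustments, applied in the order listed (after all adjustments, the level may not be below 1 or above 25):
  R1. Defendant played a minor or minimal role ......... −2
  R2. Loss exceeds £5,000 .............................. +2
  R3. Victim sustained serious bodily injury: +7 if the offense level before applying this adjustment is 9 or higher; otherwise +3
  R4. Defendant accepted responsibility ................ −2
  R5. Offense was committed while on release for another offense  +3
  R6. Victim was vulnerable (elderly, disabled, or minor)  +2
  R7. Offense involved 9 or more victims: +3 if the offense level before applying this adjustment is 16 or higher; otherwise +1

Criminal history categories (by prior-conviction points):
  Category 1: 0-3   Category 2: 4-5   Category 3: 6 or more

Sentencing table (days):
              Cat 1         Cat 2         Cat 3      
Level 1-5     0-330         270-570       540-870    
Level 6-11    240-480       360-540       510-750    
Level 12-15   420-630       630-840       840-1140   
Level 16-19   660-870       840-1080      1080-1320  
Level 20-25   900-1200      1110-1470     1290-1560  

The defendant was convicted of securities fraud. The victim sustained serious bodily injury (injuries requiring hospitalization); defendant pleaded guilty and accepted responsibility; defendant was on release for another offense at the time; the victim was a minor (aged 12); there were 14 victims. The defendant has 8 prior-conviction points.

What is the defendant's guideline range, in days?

Base offense level for securities fraud: 7.
R3 applies (level before this adjustment is 7 < 9, so +3): 7 + 3 = 10.
R4 applies: 10 − 2 = 8.
R5 applies: 8 + 3 = 11.
R6 applies: 11 + 2 = 13.
R7 applies (level before this adjustment is 13 < 16, so +1): 13 + 1 = 14.
Final offense level: 14.
Criminal history: 8 prior points → Category 3 (6+).
Level 14 falls in the 12-15 band.
Grid: Level 12-15 × Category 3 = 840-1140 days.

840-1140 days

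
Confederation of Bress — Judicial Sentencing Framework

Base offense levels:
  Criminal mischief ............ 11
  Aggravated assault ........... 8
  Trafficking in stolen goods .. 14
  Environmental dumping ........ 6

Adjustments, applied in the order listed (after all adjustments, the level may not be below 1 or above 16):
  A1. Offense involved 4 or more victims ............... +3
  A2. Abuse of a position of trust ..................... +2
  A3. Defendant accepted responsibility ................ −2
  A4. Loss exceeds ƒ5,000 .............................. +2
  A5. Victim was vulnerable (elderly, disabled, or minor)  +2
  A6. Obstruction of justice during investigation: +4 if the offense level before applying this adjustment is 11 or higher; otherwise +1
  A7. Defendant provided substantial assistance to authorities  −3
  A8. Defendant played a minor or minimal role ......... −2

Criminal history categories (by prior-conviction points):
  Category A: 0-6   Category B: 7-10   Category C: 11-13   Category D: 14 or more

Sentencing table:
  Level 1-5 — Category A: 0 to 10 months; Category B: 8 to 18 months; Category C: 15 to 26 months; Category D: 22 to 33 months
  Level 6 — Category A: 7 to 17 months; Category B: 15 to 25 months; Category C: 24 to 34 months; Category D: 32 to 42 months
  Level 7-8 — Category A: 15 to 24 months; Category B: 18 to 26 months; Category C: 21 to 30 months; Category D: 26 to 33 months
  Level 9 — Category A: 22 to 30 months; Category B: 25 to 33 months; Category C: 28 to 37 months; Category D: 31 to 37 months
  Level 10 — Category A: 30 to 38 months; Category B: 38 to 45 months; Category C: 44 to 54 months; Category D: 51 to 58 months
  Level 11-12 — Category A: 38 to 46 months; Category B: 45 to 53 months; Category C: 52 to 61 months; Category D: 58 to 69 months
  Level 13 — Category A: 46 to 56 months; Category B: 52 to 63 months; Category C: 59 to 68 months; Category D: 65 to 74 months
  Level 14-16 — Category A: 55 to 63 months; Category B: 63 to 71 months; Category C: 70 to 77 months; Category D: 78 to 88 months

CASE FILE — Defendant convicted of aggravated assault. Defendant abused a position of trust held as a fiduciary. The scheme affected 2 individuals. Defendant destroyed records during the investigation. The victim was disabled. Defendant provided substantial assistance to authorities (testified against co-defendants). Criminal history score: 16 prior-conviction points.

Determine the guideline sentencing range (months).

65-74 months

Base offense level for aggravated assault: 8.
A1 does not apply.
A2 applies: 8 + 2 = 10.
A3 does not apply.
A4 does not apply.
A5 applies: 10 + 2 = 12.
A6 applies (level before this adjustment is 12 ≥ 11, so +4): 12 + 4 = 16.
A7 applies: 16 − 3 = 13.
A8 does not apply.
Final offense level: 13.
Criminal history: 16 prior points → Category D (14+).
Level 13 falls in the 13 band.
Grid: Level 13 × Category D = 65-74 months.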